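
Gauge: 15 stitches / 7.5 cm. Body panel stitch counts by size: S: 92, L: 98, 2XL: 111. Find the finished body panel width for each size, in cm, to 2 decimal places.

15/7.5 = 2 sts per cm.
S: 92 / 2 = 46.000 → 46.00 cm.
L: 98 / 2 = 49.000 → 49.00 cm.
2XL: 111 / 2 = 55.500 → 55.50 cm.

S 46.00 cm; L 49.00 cm; 2XL 55.50 cm.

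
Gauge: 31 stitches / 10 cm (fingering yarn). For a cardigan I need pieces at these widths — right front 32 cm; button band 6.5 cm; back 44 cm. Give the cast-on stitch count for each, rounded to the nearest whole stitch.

Rate = 31/10 = 3.1 sts per cm.
right front: 32 × 3.1 = 99.20 → 99.
button band: 6.5 × 3.1 = 20.15 → 20.
back: 44 × 3.1 = 136.40 → 136.

right front 99; button band 20; back 136.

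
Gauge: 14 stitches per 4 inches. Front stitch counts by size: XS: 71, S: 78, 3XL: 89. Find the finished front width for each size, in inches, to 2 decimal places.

14/4 = 3.5 sts per in.
XS: 71 / 3.5 = 20.286 → 20.29 in.
S: 78 / 3.5 = 22.286 → 22.29 in.
3XL: 89 / 3.5 = 25.429 → 25.43 in.

XS 20.29 inches; S 22.29 inches; 3XL 25.43 inches.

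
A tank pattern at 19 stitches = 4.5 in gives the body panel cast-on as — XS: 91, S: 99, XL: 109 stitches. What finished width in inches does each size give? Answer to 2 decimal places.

19/4.5 = 4.222 sts per in.
XS: 91 / 4.222 = 21.553 → 21.55 in.
S: 99 / 4.222 = 23.447 → 23.45 in.
XL: 109 / 4.222 = 25.816 → 25.82 in.

XS 21.55 inches; S 23.45 inches; XL 25.82 inches.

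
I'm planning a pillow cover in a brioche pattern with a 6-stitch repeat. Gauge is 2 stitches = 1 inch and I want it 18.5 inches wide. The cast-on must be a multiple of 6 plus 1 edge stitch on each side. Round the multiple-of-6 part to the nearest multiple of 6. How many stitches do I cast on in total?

2 / 1 = 2 sts per inch.
18.5 × 2 = 37.00 sts.
Less 2 edge sts → 35.00 for the repeat.
Nearest multiple of 6: 36.
Add back 2 edge sts → 38.

38 stitches.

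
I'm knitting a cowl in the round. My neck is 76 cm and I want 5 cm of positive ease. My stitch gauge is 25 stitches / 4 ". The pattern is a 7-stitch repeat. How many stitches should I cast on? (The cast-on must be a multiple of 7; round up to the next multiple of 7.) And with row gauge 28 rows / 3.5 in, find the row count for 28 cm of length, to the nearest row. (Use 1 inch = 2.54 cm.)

Cast on 203 stitches; work 88 rows.

Finished = 76 + 5 = 81 cm.
81 cm × 1/2.54 = 31.89 inches.
25/4 = 6.25 sts per in; 31.89 × 6.25 = 199.31 sts.
Next multiple of 7 → 203.
28 cm = 11.02 inches; × 8 = 88.19 → 88 rows.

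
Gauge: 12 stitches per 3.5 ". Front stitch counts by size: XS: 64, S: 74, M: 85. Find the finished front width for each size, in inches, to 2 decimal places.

12/3.5 = 3.429 sts per in.
XS: 64 / 3.429 = 18.667 → 18.67 in.
S: 74 / 3.429 = 21.583 → 21.58 in.
M: 85 / 3.429 = 24.792 → 24.79 in.

XS 18.67 inches; S 21.58 inches; M 24.79 inches.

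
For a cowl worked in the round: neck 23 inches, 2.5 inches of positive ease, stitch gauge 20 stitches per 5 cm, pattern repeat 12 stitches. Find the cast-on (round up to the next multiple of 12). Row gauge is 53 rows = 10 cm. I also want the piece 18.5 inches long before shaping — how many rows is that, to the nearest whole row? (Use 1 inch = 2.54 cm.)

Cast on 264 stitches; work 249 rows.

Finished = 23 + 2.5 = 25.5 inches.
25.5 inches × 2.54 = 64.77 cm.
20/5 = 4 sts per cm; 64.77 × 4 = 259.08 sts.
Next multiple of 12 → 264.
18.5 inches = 46.99 cm; × 5.3 = 249.05 → 249 rows.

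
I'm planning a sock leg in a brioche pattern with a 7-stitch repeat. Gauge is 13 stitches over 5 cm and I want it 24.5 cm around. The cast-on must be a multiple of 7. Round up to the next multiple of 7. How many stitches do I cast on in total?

13 / 5 = 2.6 sts per cm.
24.5 × 2.6 = 63.70 sts.
Next multiple of 7: 70.

CO 70 sts.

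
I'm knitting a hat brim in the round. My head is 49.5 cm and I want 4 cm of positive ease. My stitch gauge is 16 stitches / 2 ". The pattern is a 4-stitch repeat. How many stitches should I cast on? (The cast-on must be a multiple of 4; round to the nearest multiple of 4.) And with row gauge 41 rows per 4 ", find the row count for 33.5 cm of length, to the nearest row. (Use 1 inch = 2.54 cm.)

Finished = 49.5 + 4 = 53.5 cm.
53.5 cm × 1/2.54 = 21.06 inches.
16/2 = 8 sts per in; 21.06 × 8 = 168.50 sts.
Nearest multiple of 4 → 168.
33.5 cm = 13.19 inches; × 10.25 = 135.19 → 135 rows.

Cast on 168 stitches; work 135 rows.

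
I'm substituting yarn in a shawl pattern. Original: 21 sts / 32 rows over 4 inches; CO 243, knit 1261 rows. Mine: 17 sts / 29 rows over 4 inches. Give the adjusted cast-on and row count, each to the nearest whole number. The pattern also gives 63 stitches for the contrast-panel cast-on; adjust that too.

Cast on 197 stitches; work 1143 rows; contrast-panel cast-on 51 stitches.

Stitches: 243 × 17/21 = 196.71 → 197.
Rows: 1261 × 29/32 = 1142.78 → 1143.
contrast-panel cast-on: 63 × 17/21 = 51.00 → 51.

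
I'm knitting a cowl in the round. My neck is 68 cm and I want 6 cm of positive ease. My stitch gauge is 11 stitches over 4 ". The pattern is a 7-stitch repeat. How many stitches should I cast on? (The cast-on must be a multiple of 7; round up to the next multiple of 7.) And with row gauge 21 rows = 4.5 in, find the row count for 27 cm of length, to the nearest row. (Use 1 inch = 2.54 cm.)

Cast on 84 stitches; work 50 rows.

Finished = 68 + 6 = 74 cm.
74 cm × 1/2.54 = 29.13 inches.
11/4 = 2.75 sts per in; 29.13 × 2.75 = 80.12 sts.
Next multiple of 7 → 84.
27 cm = 10.63 inches; × 4.667 = 49.61 → 50 rows.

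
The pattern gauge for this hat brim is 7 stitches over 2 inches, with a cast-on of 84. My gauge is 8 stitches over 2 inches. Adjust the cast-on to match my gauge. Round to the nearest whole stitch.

96 stitches.

Scale factor = 8 / 7 = 1.143.
84 × 8 / 7 = 96.00 sts.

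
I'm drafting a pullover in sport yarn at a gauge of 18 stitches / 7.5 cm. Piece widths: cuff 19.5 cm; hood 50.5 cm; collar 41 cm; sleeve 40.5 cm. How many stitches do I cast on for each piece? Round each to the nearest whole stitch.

cuff 47; hood 121; collar 98; sleeve 97.

Rate = 18/7.5 = 2.4 sts per cm.
cuff: 19.5 × 2.4 = 46.80 → 47.
hood: 50.5 × 2.4 = 121.20 → 121.
collar: 41 × 2.4 = 98.40 → 98.
sleeve: 40.5 × 2.4 = 97.20 → 97.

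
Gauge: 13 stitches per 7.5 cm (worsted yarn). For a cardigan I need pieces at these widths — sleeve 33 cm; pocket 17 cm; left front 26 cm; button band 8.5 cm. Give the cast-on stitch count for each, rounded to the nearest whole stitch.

Rate = 13/7.5 = 1.733 sts per cm.
sleeve: 33 × 1.733 = 57.20 → 57.
pocket: 17 × 1.733 = 29.47 → 29.
left front: 26 × 1.733 = 45.07 → 45.
button band: 8.5 × 1.733 = 14.73 → 15.

sleeve 57; pocket 29; left front 45; button band 15.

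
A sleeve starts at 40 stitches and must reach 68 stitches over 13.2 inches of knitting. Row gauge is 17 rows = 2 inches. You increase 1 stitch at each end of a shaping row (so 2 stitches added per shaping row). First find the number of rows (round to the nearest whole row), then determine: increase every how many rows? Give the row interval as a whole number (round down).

Rows = 13.2 × 8.5 = 112.2 → 112 rows.
Stitches to add: 28 → 14 shaping rows (at 2 st each).
112 / 14 = 8.00 → every 8 rows.

Increase every 8th row.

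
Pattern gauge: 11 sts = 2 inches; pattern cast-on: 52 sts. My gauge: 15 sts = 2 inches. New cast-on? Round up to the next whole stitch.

CO 71 sts.

Scale factor = 15 / 11 = 1.364.
52 × 15 / 11 = 70.91 sts.
→ 71 sts.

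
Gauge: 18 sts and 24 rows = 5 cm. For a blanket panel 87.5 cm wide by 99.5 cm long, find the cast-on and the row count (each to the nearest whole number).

Stitch gauge = 18/5 = 3.6 sts/cm; 87.5 × 3.6 = 315.00 → 315 sts.
Row gauge = 24/5 = 4.8 rows/cm; 99.5 × 4.8 = 477.60 → 478 rows.

Cast on 315 stitches and work 478 rows.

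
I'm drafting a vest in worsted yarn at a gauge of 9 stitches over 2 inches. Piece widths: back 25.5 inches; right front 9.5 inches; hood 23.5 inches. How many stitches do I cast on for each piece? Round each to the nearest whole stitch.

Rate = 9/2 = 4.5 sts per in.
back: 25.5 × 4.5 = 114.75 → 115.
right front: 9.5 × 4.5 = 42.75 → 43.
hood: 23.5 × 4.5 = 105.75 → 106.

back 115; right front 43; hood 106.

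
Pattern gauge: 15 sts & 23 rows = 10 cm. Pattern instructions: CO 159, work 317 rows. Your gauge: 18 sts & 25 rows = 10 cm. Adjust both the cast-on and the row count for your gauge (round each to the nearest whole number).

Stitches: 159 × 18/15 = 190.80 → 191.
Rows: 317 × 25/23 = 344.57 → 345.

Cast on 191 stitches; work 345 rows.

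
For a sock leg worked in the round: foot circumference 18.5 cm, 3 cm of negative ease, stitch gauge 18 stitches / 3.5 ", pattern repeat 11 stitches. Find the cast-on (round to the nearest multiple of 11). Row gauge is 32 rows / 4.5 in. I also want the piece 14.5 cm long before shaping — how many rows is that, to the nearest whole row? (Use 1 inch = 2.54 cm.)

Cast on 33 stitches; work 41 rows.

Finished = 18.5 − 3 = 15.5 cm.
15.5 cm × 1/2.54 = 6.10 inches.
18/3.5 = 5.143 sts per in; 6.10 × 5.143 = 31.38 sts.
Nearest multiple of 11 → 33.
14.5 cm = 5.71 inches; × 7.111 = 40.59 → 41 rows.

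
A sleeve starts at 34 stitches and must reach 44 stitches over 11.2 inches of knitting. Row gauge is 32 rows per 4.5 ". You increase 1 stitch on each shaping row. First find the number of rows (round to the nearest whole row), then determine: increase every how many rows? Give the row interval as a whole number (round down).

Rows = 11.2 × 7.111 = 79.6 → 80 rows.
Stitches to add: 10 → 10 shaping rows (at 1 st each).
80 / 10 = 8.00 → every 8 rows.

Increase every 8th row.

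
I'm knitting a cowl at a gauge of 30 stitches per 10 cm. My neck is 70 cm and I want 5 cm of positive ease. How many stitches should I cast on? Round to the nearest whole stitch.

Finished = 70 + 5 = 75 cm.
30 / 10 = 3 sts per cm.
75.00 × 3 = 225.00 sts.

Cast on 225 stitches.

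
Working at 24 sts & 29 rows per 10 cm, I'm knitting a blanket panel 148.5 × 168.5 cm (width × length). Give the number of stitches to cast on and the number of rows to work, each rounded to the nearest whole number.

Cast on 356 stitches and work 489 rows.

Stitch gauge = 24/10 = 2.4 sts/cm; 148.5 × 2.4 = 356.40 → 356 sts.
Row gauge = 29/10 = 2.9 rows/cm; 168.5 × 2.9 = 488.65 → 489 rows.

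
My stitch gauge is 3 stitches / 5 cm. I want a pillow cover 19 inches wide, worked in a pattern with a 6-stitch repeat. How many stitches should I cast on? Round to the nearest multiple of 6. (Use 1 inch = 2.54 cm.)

19 in = 19 × 2.54 = 48.26 cm.
3 / 5 = 0.6 sts/cm.
48.26 × 0.6 = 28.96 sts.
→ 30.

Cast on 30 stitches.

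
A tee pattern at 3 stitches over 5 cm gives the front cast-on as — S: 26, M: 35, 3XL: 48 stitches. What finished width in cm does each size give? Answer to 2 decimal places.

3/5 = 0.6 sts per cm.
S: 26 / 0.6 = 43.333 → 43.33 cm.
M: 35 / 0.6 = 58.333 → 58.33 cm.
3XL: 48 / 0.6 = 80.000 → 80.00 cm.

S 43.33 cm; M 58.33 cm; 3XL 80.00 cm.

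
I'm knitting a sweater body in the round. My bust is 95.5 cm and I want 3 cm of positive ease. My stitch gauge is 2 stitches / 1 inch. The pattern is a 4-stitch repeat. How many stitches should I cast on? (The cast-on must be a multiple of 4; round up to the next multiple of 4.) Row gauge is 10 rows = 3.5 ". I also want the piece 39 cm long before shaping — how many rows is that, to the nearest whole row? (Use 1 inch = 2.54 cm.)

Finished = 95.5 + 3 = 98.5 cm.
98.5 cm × 1/2.54 = 38.78 inches.
2/1 = 2 sts per in; 38.78 × 2 = 77.56 sts.
Next multiple of 4 → 80.
39 cm = 15.35 inches; × 2.857 = 43.87 → 44 rows.

Cast on 80 stitches; work 44 rows.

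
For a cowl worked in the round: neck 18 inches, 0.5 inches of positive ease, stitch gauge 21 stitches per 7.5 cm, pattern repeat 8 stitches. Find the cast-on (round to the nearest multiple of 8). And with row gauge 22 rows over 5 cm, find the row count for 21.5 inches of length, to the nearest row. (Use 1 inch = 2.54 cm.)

Finished = 18 + 0.5 = 18.5 inches.
18.5 inches × 2.54 = 46.99 cm.
21/7.5 = 2.8 sts per cm; 46.99 × 2.8 = 131.57 sts.
Nearest multiple of 8 → 128.
21.5 inches = 54.61 cm; × 4.4 = 240.28 → 240 rows.

Cast on 128 stitches; work 240 rows.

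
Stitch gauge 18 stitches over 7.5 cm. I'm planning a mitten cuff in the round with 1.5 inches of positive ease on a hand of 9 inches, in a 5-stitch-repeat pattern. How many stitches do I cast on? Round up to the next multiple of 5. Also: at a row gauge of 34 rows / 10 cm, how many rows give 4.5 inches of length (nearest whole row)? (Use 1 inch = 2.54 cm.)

Finished = 9 + 1.5 = 10.5 inches.
10.5 inches × 2.54 = 26.67 cm.
18/7.5 = 2.4 sts per cm; 26.67 × 2.4 = 64.01 sts.
Next multiple of 5 → 65.
4.5 inches = 11.43 cm; × 3.4 = 38.86 → 39 rows.

Cast on 65 stitches; work 39 rows.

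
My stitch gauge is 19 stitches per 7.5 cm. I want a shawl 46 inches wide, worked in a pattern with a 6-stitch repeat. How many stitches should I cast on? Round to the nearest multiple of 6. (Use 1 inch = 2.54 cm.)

46 in = 46 × 2.54 = 116.84 cm.
19 / 7.5 = 2.533 sts/cm.
116.84 × 2.533 = 295.99 sts.
→ 294.

CO 294 sts.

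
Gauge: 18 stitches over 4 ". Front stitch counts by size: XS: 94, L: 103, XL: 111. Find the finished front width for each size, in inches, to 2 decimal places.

18/4 = 4.5 sts per in.
XS: 94 / 4.5 = 20.889 → 20.89 in.
L: 103 / 4.5 = 22.889 → 22.89 in.
XL: 111 / 4.5 = 24.667 → 24.67 in.

XS 20.89 inches; L 22.89 inches; XL 24.67 inches.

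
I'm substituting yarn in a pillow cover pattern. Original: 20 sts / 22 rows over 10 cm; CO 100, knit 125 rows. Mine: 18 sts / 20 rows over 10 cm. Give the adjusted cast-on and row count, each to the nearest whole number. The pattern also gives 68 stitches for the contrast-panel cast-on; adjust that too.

Stitches: 100 × 18/20 = 90.00 → 90.
Rows: 125 × 20/22 = 113.64 → 114.
contrast-panel cast-on: 68 × 18/20 = 61.20 → 61.

Cast on 90 stitches; work 114 rows; contrast-panel cast-on 61 stitches.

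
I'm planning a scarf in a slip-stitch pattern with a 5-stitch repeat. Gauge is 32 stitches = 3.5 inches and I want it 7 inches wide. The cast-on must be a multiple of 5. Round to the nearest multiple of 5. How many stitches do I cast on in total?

32 / 3.5 = 9.143 sts per inch.
7 × 9.143 = 64.00 sts.
Nearest multiple of 5: 65.

Cast on 65 stitches.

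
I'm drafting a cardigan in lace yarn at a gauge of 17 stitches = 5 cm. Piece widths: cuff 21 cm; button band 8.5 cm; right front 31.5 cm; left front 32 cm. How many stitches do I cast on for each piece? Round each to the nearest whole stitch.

cuff 71; button band 29; right front 107; left front 109.

Rate = 17/5 = 3.4 sts per cm.
cuff: 21 × 3.4 = 71.40 → 71.
button band: 8.5 × 3.4 = 28.90 → 29.
right front: 31.5 × 3.4 = 107.10 → 107.
left front: 32 × 3.4 = 108.80 → 109.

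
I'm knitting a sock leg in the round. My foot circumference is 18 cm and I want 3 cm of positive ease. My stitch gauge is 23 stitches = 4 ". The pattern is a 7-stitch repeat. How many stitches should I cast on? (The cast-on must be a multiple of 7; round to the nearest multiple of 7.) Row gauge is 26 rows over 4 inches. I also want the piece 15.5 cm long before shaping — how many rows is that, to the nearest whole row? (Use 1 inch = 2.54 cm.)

Finished = 18 + 3 = 21 cm.
21 cm × 1/2.54 = 8.27 inches.
23/4 = 5.75 sts per in; 8.27 × 5.75 = 47.54 sts.
Nearest multiple of 7 → 49.
15.5 cm = 6.10 inches; × 6.5 = 39.67 → 40 rows.

Cast on 49 stitches; work 40 rows.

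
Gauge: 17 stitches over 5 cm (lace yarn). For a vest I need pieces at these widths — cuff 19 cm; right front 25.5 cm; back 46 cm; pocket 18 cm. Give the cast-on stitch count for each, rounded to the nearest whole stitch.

Rate = 17/5 = 3.4 sts per cm.
cuff: 19 × 3.4 = 64.60 → 65.
right front: 25.5 × 3.4 = 86.70 → 87.
back: 46 × 3.4 = 156.40 → 156.
pocket: 18 × 3.4 = 61.20 → 61.

cuff 65; right front 87; back 156; pocket 61.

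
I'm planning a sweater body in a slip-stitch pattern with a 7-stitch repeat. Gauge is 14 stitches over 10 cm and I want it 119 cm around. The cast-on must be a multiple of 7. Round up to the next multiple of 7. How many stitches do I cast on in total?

14 / 10 = 1.4 sts per cm.
119 × 1.4 = 166.60 sts.
Next multiple of 7: 168.

Cast on 168 stitches.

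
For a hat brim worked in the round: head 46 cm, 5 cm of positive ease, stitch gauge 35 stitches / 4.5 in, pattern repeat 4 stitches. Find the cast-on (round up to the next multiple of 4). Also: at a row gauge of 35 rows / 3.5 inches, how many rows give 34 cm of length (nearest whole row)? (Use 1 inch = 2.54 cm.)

Finished = 46 + 5 = 51 cm.
51 cm × 1/2.54 = 20.08 inches.
35/4.5 = 7.778 sts per in; 20.08 × 7.778 = 156.17 sts.
Next multiple of 4 → 160.
34 cm = 13.39 inches; × 10 = 133.86 → 134 rows.

Cast on 160 stitches; work 134 rows.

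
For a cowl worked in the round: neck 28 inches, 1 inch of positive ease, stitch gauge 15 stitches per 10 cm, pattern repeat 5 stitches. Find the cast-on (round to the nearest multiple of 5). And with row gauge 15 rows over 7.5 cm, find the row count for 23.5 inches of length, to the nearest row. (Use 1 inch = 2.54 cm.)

Cast on 110 stitches; work 119 rows.

Finished = 28 + 1 = 29 inches.
29 inches × 2.54 = 73.66 cm.
15/10 = 1.5 sts per cm; 73.66 × 1.5 = 110.49 sts.
Nearest multiple of 5 → 110.
23.5 inches = 59.69 cm; × 2 = 119.38 → 119 rows.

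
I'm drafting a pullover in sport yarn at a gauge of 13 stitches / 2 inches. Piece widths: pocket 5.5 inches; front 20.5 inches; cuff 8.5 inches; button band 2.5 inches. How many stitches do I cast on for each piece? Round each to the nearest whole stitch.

pocket 36; front 133; cuff 55; button band 16.

Rate = 13/2 = 6.5 sts per in.
pocket: 5.5 × 6.5 = 35.75 → 36.
front: 20.5 × 6.5 = 133.25 → 133.
cuff: 8.5 × 6.5 = 55.25 → 55.
button band: 2.5 × 6.5 = 16.25 → 16.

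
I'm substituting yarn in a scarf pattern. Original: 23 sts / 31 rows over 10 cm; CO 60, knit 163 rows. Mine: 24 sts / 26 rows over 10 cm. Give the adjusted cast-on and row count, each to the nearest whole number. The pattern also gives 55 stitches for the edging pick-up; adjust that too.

Stitches: 60 × 24/23 = 62.61 → 63.
Rows: 163 × 26/31 = 136.71 → 137.
edging pick-up: 55 × 24/23 = 57.39 → 57.

Cast on 63 stitches; work 137 rows; edging pick-up 57 stitches.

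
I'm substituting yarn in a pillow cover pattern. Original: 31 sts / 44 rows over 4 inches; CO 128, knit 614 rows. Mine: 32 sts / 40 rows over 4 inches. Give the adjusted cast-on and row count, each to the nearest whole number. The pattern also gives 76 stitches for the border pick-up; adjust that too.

Stitches: 128 × 32/31 = 132.13 → 132.
Rows: 614 × 40/44 = 558.18 → 558.
border pick-up: 76 × 32/31 = 78.45 → 78.

Cast on 132 stitches; work 558 rows; border pick-up 78 stitches.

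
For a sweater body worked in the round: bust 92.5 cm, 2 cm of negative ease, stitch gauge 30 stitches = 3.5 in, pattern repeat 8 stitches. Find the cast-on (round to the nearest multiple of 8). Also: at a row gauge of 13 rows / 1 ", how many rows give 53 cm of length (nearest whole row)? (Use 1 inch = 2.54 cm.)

Finished = 92.5 − 2 = 90.5 cm.
90.5 cm × 1/2.54 = 35.63 inches.
30/3.5 = 8.571 sts per in; 35.63 × 8.571 = 305.40 sts.
Nearest multiple of 8 → 304.
53 cm = 20.87 inches; × 13 = 271.26 → 271 rows.

Cast on 304 stitches; work 271 rows.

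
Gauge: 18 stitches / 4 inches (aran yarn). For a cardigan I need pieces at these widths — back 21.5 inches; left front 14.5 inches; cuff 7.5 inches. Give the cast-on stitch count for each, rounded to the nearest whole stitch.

back 97; left front 65; cuff 34.

Rate = 18/4 = 4.5 sts per in.
back: 21.5 × 4.5 = 96.75 → 97.
left front: 14.5 × 4.5 = 65.25 → 65.
cuff: 7.5 × 4.5 = 33.75 → 34.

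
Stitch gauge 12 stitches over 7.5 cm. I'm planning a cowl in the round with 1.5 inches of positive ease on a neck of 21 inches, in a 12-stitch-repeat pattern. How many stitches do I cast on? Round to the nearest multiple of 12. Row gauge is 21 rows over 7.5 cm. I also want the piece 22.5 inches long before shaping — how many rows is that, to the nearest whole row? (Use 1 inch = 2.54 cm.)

Cast on 96 stitches; work 160 rows.

Finished = 21 + 1.5 = 22.5 inches.
22.5 inches × 2.54 = 57.15 cm.
12/7.5 = 1.6 sts per cm; 57.15 × 1.6 = 91.44 sts.
Nearest multiple of 12 → 96.
22.5 inches = 57.15 cm; × 2.8 = 160.02 → 160 rows.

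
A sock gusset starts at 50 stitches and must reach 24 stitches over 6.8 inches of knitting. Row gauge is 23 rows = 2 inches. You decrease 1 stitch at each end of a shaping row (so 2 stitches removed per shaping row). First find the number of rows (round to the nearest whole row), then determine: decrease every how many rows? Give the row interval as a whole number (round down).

Rows = 6.8 × 11.5 = 78.2 → 78 rows.
Stitches to remove: 26 → 13 shaping rows (at 2 st each).
78 / 13 = 6.00 → every 6 rows.

Decrease every 6th row.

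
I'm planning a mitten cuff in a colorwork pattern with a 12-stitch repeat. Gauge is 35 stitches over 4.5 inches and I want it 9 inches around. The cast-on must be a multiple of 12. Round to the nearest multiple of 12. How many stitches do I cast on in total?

35 / 4.5 = 7.778 sts per inch.
9 × 7.778 = 70.00 sts.
Nearest multiple of 12: 72.

72 stitches.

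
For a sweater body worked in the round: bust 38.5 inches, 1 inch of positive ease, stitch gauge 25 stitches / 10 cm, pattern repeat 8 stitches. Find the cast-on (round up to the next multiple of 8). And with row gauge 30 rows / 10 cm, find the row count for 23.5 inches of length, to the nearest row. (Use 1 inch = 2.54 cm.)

Finished = 38.5 + 1 = 39.5 inches.
39.5 inches × 2.54 = 100.33 cm.
25/10 = 2.5 sts per cm; 100.33 × 2.5 = 250.82 sts.
Next multiple of 8 → 256.
23.5 inches = 59.69 cm; × 3 = 179.07 → 179 rows.

Cast on 256 stitches; work 179 rows.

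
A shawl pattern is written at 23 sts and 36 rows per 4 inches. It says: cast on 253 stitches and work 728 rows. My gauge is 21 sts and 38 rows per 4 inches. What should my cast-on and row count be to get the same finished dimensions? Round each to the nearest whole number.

Cast on 231 stitches; work 768 rows.

Stitches: 253 × 21/23 = 231.00 → 231.
Rows: 728 × 38/36 = 768.44 → 768.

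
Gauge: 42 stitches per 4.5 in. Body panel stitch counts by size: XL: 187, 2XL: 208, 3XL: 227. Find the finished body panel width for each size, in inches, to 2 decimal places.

XL 20.04 inches; 2XL 22.29 inches; 3XL 24.32 inches.

42/4.5 = 9.333 sts per in.
XL: 187 / 9.333 = 20.036 → 20.04 in.
2XL: 208 / 9.333 = 22.286 → 22.29 in.
3XL: 227 / 9.333 = 24.321 → 24.32 in.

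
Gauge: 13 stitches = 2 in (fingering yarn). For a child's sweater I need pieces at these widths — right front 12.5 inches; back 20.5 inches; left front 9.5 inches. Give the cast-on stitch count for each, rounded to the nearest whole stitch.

Rate = 13/2 = 6.5 sts per in.
right front: 12.5 × 6.5 = 81.25 → 81.
back: 20.5 × 6.5 = 133.25 → 133.
left front: 9.5 × 6.5 = 61.75 → 62.

right front 81; back 133; left front 62.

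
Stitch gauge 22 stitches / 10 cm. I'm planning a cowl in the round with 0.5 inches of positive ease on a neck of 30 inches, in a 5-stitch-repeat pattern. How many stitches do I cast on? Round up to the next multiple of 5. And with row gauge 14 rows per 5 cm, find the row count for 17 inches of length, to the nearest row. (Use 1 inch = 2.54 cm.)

Finished = 30 + 0.5 = 30.5 inches.
30.5 inches × 2.54 = 77.47 cm.
22/10 = 2.2 sts per cm; 77.47 × 2.2 = 170.43 sts.
Next multiple of 5 → 175.
17 inches = 43.18 cm; × 2.8 = 120.90 → 121 rows.

Cast on 175 stitches; work 121 rows.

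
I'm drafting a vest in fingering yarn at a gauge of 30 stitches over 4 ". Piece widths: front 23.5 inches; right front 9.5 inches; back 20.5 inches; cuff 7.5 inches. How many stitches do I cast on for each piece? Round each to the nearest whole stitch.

Rate = 30/4 = 7.5 sts per in.
front: 23.5 × 7.5 = 176.25 → 176.
right front: 9.5 × 7.5 = 71.25 → 71.
back: 20.5 × 7.5 = 153.75 → 154.
cuff: 7.5 × 7.5 = 56.25 → 56.

front 176; right front 71; back 154; cuff 56.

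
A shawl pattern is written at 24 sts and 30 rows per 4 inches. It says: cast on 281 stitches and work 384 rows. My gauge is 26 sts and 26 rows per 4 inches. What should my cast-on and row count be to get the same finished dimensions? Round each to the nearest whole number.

Cast on 304 stitches; work 333 rows.

Stitches: 281 × 26/24 = 304.42 → 304.
Rows: 384 × 26/30 = 332.80 → 333.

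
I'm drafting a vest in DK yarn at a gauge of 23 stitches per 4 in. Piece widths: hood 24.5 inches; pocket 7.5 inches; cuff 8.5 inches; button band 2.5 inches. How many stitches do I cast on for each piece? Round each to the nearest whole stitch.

Rate = 23/4 = 5.75 sts per in.
hood: 24.5 × 5.75 = 140.88 → 141.
pocket: 7.5 × 5.75 = 43.12 → 43.
cuff: 8.5 × 5.75 = 48.88 → 49.
button band: 2.5 × 5.75 = 14.38 → 14.

hood 141; pocket 43; cuff 49; button band 14.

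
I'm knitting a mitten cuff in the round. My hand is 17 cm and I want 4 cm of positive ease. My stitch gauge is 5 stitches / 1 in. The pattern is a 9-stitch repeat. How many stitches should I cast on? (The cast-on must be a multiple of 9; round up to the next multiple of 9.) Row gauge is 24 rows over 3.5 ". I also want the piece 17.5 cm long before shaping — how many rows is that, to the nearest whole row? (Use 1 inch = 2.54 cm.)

Cast on 45 stitches; work 47 rows.

Finished = 17 + 4 = 21 cm.
21 cm × 1/2.54 = 8.27 inches.
5/1 = 5 sts per in; 8.27 × 5 = 41.34 sts.
Next multiple of 9 → 45.
17.5 cm = 6.89 inches; × 6.857 = 47.24 → 47 rows.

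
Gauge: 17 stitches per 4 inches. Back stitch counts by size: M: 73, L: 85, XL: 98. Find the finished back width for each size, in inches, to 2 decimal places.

M 17.18 inches; L 20.00 inches; XL 23.06 inches.

17/4 = 4.25 sts per in.
M: 73 / 4.25 = 17.176 → 17.18 in.
L: 85 / 4.25 = 20.000 → 20.00 in.
XL: 98 / 4.25 = 23.059 → 23.06 in.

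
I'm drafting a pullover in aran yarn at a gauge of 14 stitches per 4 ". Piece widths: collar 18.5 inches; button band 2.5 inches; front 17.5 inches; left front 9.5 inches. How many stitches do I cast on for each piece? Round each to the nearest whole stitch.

Rate = 14/4 = 3.5 sts per in.
collar: 18.5 × 3.5 = 64.75 → 65.
button band: 2.5 × 3.5 = 8.75 → 9.
front: 17.5 × 3.5 = 61.25 → 61.
left front: 9.5 × 3.5 = 33.25 → 33.

collar 65; button band 9; front 61; left front 33.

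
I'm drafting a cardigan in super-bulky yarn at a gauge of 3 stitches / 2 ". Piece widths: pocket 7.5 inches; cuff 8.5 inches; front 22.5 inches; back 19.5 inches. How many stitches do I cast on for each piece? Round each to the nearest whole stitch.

pocket 11; cuff 13; front 34; back 29.

Rate = 3/2 = 1.5 sts per in.
pocket: 7.5 × 1.5 = 11.25 → 11.
cuff: 8.5 × 1.5 = 12.75 → 13.
front: 22.5 × 1.5 = 33.75 → 34.
back: 19.5 × 1.5 = 29.25 → 29.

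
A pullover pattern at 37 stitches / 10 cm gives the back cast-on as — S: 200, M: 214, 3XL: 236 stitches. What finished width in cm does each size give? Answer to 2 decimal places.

S 54.05 cm; M 57.84 cm; 3XL 63.78 cm.

37/10 = 3.7 sts per cm.
S: 200 / 3.7 = 54.054 → 54.05 cm.
M: 214 / 3.7 = 57.838 → 57.84 cm.
3XL: 236 / 3.7 = 63.784 → 63.78 cm.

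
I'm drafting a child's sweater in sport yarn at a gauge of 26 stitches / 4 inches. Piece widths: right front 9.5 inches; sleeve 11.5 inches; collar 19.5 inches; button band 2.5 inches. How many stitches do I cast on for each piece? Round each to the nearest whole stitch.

right front 62; sleeve 75; collar 127; button band 16.

Rate = 26/4 = 6.5 sts per in.
right front: 9.5 × 6.5 = 61.75 → 62.
sleeve: 11.5 × 6.5 = 74.75 → 75.
collar: 19.5 × 6.5 = 126.75 → 127.
button band: 2.5 × 6.5 = 16.25 → 16.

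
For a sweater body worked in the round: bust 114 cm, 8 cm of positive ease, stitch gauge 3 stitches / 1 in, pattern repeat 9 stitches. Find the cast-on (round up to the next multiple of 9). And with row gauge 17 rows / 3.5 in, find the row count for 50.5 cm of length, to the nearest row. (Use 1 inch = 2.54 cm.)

Finished = 114 + 8 = 122 cm.
122 cm × 1/2.54 = 48.03 inches.
3/1 = 3 sts per in; 48.03 × 3 = 144.09 sts.
Next multiple of 9 → 153.
50.5 cm = 19.88 inches; × 4.857 = 96.57 → 97 rows.

Cast on 153 stitches; work 97 rows.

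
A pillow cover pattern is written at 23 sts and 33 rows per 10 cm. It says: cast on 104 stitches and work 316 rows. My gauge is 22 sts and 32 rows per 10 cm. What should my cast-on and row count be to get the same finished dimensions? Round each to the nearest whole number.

Cast on 99 stitches; work 306 rows.

Stitches: 104 × 22/23 = 99.48 → 99.
Rows: 316 × 32/33 = 306.42 → 306.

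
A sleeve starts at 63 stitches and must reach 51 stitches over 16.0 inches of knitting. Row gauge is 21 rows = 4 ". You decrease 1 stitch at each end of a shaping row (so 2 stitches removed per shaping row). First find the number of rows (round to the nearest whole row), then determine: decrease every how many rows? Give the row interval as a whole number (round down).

Rows = 16.0 × 5.25 = 84.0 → 84 rows.
Stitches to remove: 12 → 6 shaping rows (at 2 st each).
84 / 6 = 14.00 → every 14 rows.

Decrease every 14th row.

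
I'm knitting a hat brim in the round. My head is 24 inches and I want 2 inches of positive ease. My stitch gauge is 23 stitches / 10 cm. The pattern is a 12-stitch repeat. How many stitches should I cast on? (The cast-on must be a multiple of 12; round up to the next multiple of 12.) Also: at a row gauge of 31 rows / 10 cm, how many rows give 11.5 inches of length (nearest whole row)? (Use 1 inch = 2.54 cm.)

Cast on 156 stitches; work 91 rows.

Finished = 24 + 2 = 26 inches.
26 inches × 2.54 = 66.04 cm.
23/10 = 2.3 sts per cm; 66.04 × 2.3 = 151.89 sts.
Next multiple of 12 → 156.
11.5 inches = 29.21 cm; × 3.1 = 90.55 → 91 rows.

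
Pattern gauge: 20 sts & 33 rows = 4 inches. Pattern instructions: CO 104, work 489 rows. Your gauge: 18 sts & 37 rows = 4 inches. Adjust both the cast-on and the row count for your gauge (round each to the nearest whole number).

Stitches: 104 × 18/20 = 93.60 → 94.
Rows: 489 × 37/33 = 548.27 → 548.

Cast on 94 stitches; work 548 rows.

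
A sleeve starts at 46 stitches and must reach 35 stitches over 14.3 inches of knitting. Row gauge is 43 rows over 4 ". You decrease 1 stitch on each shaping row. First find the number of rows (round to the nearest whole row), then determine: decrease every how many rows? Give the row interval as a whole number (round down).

Rows = 14.3 × 10.75 = 153.7 → 154 rows.
Stitches to remove: 11 → 11 shaping rows (at 1 st each).
154 / 11 = 14.00 → every 14 rows.

Decrease every 14th row.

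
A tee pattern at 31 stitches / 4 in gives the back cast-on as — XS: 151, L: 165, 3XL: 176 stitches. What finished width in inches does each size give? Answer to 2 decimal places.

31/4 = 7.75 sts per in.
XS: 151 / 7.75 = 19.484 → 19.48 in.
L: 165 / 7.75 = 21.290 → 21.29 in.
3XL: 176 / 7.75 = 22.710 → 22.71 in.

XS 19.48 inches; L 21.29 inches; 3XL 22.71 inches.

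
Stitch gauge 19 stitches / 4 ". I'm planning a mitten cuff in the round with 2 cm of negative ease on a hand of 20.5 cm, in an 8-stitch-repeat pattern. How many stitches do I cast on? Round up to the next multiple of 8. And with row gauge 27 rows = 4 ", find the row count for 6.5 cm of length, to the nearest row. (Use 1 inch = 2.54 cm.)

Cast on 40 stitches; work 17 rows.

Finished = 20.5 − 2 = 18.5 cm.
18.5 cm × 1/2.54 = 7.28 inches.
19/4 = 4.75 sts per in; 7.28 × 4.75 = 34.60 sts.
Next multiple of 8 → 40.
6.5 cm = 2.56 inches; × 6.75 = 17.27 → 17 rows.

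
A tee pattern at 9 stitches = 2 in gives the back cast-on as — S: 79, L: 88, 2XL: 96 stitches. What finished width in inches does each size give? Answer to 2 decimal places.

9/2 = 4.5 sts per in.
S: 79 / 4.5 = 17.556 → 17.56 in.
L: 88 / 4.5 = 19.556 → 19.56 in.
2XL: 96 / 4.5 = 21.333 → 21.33 in.

S 17.56 inches; L 19.56 inches; 2XL 21.33 inches.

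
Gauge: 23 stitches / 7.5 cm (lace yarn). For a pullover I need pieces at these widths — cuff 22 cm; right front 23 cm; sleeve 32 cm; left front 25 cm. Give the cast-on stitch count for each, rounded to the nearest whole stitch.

Rate = 23/7.5 = 3.067 sts per cm.
cuff: 22 × 3.067 = 67.47 → 67.
right front: 23 × 3.067 = 70.53 → 71.
sleeve: 32 × 3.067 = 98.13 → 98.
left front: 25 × 3.067 = 76.67 → 77.

cuff 67; right front 71; sleeve 98; left front 77.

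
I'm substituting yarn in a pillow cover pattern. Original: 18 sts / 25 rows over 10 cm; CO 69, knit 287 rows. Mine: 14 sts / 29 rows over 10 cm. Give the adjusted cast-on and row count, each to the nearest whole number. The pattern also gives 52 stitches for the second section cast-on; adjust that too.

Cast on 54 stitches; work 333 rows; second section cast-on 40 stitches.

Stitches: 69 × 14/18 = 53.67 → 54.
Rows: 287 × 29/25 = 332.92 → 333.
second section cast-on: 52 × 14/18 = 40.44 → 40.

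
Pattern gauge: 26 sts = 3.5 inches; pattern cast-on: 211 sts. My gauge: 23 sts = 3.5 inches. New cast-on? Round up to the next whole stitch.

Scale factor = 23 / 26 = 0.885.
211 × 23 / 26 = 186.65 sts.
→ 187 sts.

Cast on 187 stitches.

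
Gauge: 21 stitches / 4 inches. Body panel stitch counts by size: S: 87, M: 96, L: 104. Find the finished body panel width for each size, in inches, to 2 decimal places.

21/4 = 5.25 sts per in.
S: 87 / 5.25 = 16.571 → 16.57 in.
M: 96 / 5.25 = 18.286 → 18.29 in.
L: 104 / 5.25 = 19.810 → 19.81 in.

S 16.57 inches; M 18.29 inches; L 19.81 inches.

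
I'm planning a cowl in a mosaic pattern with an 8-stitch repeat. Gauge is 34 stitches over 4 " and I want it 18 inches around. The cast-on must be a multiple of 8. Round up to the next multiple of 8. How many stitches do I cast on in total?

160 stitches.

34 / 4 = 8.5 sts per inch.
18 × 8.5 = 153.00 sts.
Next multiple of 8: 160.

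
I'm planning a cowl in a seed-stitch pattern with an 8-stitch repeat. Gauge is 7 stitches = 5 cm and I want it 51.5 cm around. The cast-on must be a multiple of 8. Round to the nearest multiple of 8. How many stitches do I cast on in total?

Cast on 72 stitches.

7 / 5 = 1.4 sts per cm.
51.5 × 1.4 = 72.10 sts.
Nearest multiple of 8: 72.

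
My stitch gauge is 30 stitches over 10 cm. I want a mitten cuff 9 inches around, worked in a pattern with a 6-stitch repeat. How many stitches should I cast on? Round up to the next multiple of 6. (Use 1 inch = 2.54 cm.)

9 in = 9 × 2.54 = 22.86 cm.
30 / 10 = 3 sts/cm.
22.86 × 3 = 68.58 sts.
→ 72.

72 stitches.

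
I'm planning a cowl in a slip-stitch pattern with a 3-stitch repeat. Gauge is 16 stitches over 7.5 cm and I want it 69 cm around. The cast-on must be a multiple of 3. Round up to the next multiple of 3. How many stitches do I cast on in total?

150 stitches.

16 / 7.5 = 2.133 sts per cm.
69 × 2.133 = 147.20 sts.
Next multiple of 3: 150.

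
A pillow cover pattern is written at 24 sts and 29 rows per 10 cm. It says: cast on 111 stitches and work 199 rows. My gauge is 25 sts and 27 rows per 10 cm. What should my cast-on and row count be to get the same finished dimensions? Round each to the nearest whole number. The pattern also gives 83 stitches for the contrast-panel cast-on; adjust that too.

Cast on 116 stitches; work 185 rows; contrast-panel cast-on 86 stitches.

Stitches: 111 × 25/24 = 115.62 → 116.
Rows: 199 × 27/29 = 185.28 → 185.
contrast-panel cast-on: 83 × 25/24 = 86.46 → 86.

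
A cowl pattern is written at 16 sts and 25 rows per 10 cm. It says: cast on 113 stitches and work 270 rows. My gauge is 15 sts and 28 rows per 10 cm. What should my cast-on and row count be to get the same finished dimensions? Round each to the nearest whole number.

Stitches: 113 × 15/16 = 105.94 → 106.
Rows: 270 × 28/25 = 302.40 → 302.

Cast on 106 stitches; work 302 rows.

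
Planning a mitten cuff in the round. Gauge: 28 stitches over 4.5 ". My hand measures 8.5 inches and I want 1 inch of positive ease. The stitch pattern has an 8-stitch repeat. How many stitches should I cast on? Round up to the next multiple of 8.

Finished = 8.5 + 1 = 9.5 inches.
28 / 4.5 = 6.222 sts/in.
9.5 × 6.222 = 59.11 sts.
Next multiple of 8: 64.

Cast on 64 stitches.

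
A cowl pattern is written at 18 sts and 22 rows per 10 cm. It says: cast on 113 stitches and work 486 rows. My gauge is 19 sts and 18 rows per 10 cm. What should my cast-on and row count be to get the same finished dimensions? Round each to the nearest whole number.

Stitches: 113 × 19/18 = 119.28 → 119.
Rows: 486 × 18/22 = 397.64 → 398.

Cast on 119 stitches; work 398 rows.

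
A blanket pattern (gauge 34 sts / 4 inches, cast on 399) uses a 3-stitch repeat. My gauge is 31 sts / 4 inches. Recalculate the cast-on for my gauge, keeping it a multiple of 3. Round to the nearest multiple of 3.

363 stitches.

399 × 31 / 34 = 363.79.
Nearest multiple of 3: 363.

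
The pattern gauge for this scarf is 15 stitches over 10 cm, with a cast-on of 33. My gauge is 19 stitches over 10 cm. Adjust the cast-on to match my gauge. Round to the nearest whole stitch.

Scale factor = 19 / 15 = 1.267.
33 × 19 / 15 = 41.80 sts.
→ 42 sts.

Cast on 42 stitches.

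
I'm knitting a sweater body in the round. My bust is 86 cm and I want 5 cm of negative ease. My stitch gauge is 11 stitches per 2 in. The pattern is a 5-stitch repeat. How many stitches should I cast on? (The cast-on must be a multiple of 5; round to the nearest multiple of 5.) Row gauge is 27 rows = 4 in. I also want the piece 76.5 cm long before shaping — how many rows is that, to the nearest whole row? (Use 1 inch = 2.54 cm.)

Cast on 175 stitches; work 203 rows.

Finished = 86 − 5 = 81 cm.
81 cm × 1/2.54 = 31.89 inches.
11/2 = 5.5 sts per in; 31.89 × 5.5 = 175.39 sts.
Nearest multiple of 5 → 175.
76.5 cm = 30.12 inches; × 6.75 = 203.30 → 203 rows.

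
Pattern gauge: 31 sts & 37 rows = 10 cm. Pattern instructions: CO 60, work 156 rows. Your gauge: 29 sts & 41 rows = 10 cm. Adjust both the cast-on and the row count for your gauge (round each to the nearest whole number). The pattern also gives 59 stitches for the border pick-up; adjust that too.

Stitches: 60 × 29/31 = 56.13 → 56.
Rows: 156 × 41/37 = 172.86 → 173.
border pick-up: 59 × 29/31 = 55.19 → 55.

Cast on 56 stitches; work 173 rows; border pick-up 55 stitches.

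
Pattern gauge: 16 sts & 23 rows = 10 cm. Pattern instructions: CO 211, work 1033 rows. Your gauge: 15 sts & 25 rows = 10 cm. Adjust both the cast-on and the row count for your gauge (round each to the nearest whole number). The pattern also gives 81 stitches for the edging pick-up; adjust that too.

Cast on 198 stitches; work 1123 rows; edging pick-up 76 stitches.

Stitches: 211 × 15/16 = 197.81 → 198.
Rows: 1033 × 25/23 = 1122.83 → 1123.
edging pick-up: 81 × 15/16 = 75.94 → 76.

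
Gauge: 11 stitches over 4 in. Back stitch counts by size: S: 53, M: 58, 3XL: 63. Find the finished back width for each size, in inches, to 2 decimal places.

11/4 = 2.75 sts per in.
S: 53 / 2.75 = 19.273 → 19.27 in.
M: 58 / 2.75 = 21.091 → 21.09 in.
3XL: 63 / 2.75 = 22.909 → 22.91 in.

S 19.27 inches; M 21.09 inches; 3XL 22.91 inches.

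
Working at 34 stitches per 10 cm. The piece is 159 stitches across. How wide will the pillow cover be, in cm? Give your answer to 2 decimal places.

46.76 cm.

34 stitches / 10 cm = 3.4 stitches per cm.
159 / 3.4 = 46.765 cm.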